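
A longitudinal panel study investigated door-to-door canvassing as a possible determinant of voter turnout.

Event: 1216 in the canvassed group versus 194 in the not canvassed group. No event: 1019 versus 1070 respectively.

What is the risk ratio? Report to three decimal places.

3.545

From the description: a = 1216, b = 1019, c = 194, d = 1070.
Risk in exposed = 1216/2235 = 0.54407; risk in unexposed = 194/1264 = 0.15348.
RR = 0.54407 / 0.15348 = 3.54488
The risk among the exposed is 3.54 times that among the unexposed.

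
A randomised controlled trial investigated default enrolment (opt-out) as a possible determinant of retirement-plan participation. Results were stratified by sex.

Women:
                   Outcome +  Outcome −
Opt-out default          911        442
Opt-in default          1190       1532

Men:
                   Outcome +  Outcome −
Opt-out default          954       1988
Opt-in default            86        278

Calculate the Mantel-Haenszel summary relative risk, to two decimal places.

RR_MH = Σ(aᵢ·n₀ᵢ/nᵢ) / Σ(cᵢ·n₁ᵢ/nᵢ), with n₁ᵢ = aᵢ+bᵢ (exposed), n₀ᵢ = cᵢ+dᵢ (unexposed), nᵢ = n₁ᵢ+n₀ᵢ.
Stratum 1 (Women): n₁ = 1353, n₀ = 2722, n = 4075; a·n₀/n = 911·2722/4075 = 608.5256; c·n₁/n = 1190·1353/4075 = 395.1092
Stratum 2 (Men): n₁ = 2942, n₀ = 364, n = 3306; a·n₀/n = 954·364/3306 = 105.0381; c·n₁/n = 86·2942/3306 = 76.5312
RR_MH = (608.5256 + 105.0381) / (395.1092 + 76.5312) = 713.5638 / 471.6404 = 1.51294

1.51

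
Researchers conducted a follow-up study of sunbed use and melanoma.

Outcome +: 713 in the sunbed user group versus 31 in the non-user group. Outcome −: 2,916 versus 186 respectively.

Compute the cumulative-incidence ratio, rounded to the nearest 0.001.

From the description: a = 713, b = 2916, c = 31, d = 186.
Risk in exposed = 713/3629 = 0.19647; risk in unexposed = 31/217 = 0.14286.
RR = 0.19647 / 0.14286 = 1.37531
The risk among the exposed is 1.38 times that among the unexposed.

1.375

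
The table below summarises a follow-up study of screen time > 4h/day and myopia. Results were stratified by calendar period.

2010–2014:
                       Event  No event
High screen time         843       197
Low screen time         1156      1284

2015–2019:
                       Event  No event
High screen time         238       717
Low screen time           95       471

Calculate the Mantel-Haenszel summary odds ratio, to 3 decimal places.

OR_MH = Σ(aᵢdᵢ/nᵢ) / Σ(bᵢcᵢ/nᵢ), where nᵢ is the stratum total.
Stratum 1 (2010–2014): n = 3480; a·d/n = 843·1284/3480 = 311.0379; b·c/n = 197·1156/3480 = 65.4402
Stratum 2 (2015–2019): n = 1521; a·d/n = 238·471/1521 = 73.7002; b·c/n = 717·95/1521 = 44.7830
OR_MH = (311.0379 + 73.7002) / (65.4402 + 44.7830) = 384.7381 / 110.2233 = 3.49053

3.491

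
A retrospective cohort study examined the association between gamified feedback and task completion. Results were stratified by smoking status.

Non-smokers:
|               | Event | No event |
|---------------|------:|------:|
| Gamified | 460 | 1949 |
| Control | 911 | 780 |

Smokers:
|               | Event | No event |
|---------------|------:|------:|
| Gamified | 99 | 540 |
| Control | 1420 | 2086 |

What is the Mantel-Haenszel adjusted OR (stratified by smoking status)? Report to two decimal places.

OR_MH = Σ(aᵢdᵢ/nᵢ) / Σ(bᵢcᵢ/nᵢ), where nᵢ is the stratum total.
Stratum 1 (Non-smokers): n = 4100; a·d/n = 460·780/4100 = 87.5122; b·c/n = 1949·911/4100 = 433.0583
Stratum 2 (Smokers): n = 4145; a·d/n = 99·2086/4145 = 49.8224; b·c/n = 540·1420/4145 = 184.9940
OR_MH = (87.5122 + 49.8224) / (433.0583 + 184.9940) = 137.3346 / 618.0523 = 0.22221

0.22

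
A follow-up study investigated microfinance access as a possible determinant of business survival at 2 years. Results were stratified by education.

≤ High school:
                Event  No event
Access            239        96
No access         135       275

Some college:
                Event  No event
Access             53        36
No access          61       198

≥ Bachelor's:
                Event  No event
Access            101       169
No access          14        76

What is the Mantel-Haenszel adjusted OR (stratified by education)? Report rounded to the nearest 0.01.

4.61

OR_MH = Σ(aᵢdᵢ/nᵢ) / Σ(bᵢcᵢ/nᵢ), where nᵢ is the stratum total.
Stratum 1 (≤ High school): n = 745; a·d/n = 239·275/745 = 88.2215; b·c/n = 96·135/745 = 17.3960
Stratum 2 (Some college): n = 348; a·d/n = 53·198/348 = 30.1552; b·c/n = 36·61/348 = 6.3103
Stratum 3 (≥ Bachelor's): n = 360; a·d/n = 101·76/360 = 21.3222; b·c/n = 169·14/360 = 6.5722
OR_MH = (88.2215 + 30.1552 + 21.3222) / (17.3960 + 6.3103 + 6.5722) = 139.6989 / 30.2785 = 4.61379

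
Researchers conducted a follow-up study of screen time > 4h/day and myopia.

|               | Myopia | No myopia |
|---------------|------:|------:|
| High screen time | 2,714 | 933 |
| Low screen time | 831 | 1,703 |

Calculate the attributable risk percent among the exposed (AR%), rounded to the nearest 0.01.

55.93

Cells: a = 2714, b = 933, c = 831, d = 1703.
Risk in exposed = 2714/3647 = 0.74417; risk in unexposed = 831/2534 = 0.32794.
RR = 0.74417/0.32794 = 2.26924
AR% = (RR − 1)/RR × 100 = (2.26924 − 1)/2.26924 × 100 = 55.9323%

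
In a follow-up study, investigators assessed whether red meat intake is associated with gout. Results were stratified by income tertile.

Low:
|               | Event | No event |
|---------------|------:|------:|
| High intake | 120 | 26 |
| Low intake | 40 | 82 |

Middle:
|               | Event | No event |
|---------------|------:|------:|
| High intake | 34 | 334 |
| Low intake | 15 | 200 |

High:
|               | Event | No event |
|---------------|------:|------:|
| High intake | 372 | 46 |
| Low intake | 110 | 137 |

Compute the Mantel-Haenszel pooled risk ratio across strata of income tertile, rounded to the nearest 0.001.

RR_MH = Σ(aᵢ·n₀ᵢ/nᵢ) / Σ(cᵢ·n₁ᵢ/nᵢ), with n₁ᵢ = aᵢ+bᵢ (exposed), n₀ᵢ = cᵢ+dᵢ (unexposed), nᵢ = n₁ᵢ+n₀ᵢ.
Stratum 1 (Low): n₁ = 146, n₀ = 122, n = 268; a·n₀/n = 120·122/268 = 54.6269; c·n₁/n = 40·146/268 = 21.7910
Stratum 2 (Middle): n₁ = 368, n₀ = 215, n = 583; a·n₀/n = 34·215/583 = 12.5386; c·n₁/n = 15·368/583 = 9.4683
Stratum 3 (High): n₁ = 418, n₀ = 247, n = 665; a·n₀/n = 372·247/665 = 138.1714; c·n₁/n = 110·418/665 = 69.1429
RR_MH = (54.6269 + 12.5386 + 138.1714) / (21.7910 + 9.4683 + 69.1429) = 205.3369 / 100.4022 = 2.04514

2.045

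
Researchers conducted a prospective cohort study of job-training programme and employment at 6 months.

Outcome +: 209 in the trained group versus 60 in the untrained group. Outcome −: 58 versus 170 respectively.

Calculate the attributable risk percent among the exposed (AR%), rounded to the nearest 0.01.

From the description: a = 209, b = 58, c = 60, d = 170.
Risk in exposed = 209/267 = 0.78277; risk in unexposed = 60/230 = 0.26087.
RR = 0.78277/0.26087 = 3.00062
AR% = (RR − 1)/RR × 100 = (3.00062 − 1)/3.00062 × 100 = 66.6736%

66.67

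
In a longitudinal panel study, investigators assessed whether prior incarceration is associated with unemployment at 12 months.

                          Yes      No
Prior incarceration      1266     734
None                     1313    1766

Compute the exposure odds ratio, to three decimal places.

Cells: a = 1266, b = 734, c = 1313, d = 1766.
OR = (a·d)/(b·c) = (1266 × 1766) / (734 × 1313) = 2235756 / 963742 = 2.31987
The odds of unemployment at 12 months are about 2.32 times as high in the prior incarceration group.

2.320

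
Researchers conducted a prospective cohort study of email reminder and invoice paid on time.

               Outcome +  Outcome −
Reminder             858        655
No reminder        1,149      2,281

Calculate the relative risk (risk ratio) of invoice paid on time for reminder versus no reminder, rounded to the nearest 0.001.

1.693

Cells: a = 858, b = 655, c = 1149, d = 2281.
Risk in exposed = 858/1513 = 0.56709; risk in unexposed = 1149/3430 = 0.33499.
RR = 0.56709 / 0.33499 = 1.69287
The risk among the exposed is 1.69 times that among the unexposed.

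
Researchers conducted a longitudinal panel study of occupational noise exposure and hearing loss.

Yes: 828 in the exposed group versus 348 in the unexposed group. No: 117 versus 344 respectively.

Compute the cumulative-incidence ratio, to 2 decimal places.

From the description: a = 828, b = 117, c = 348, d = 344.
Risk in exposed = 828/945 = 0.87619; risk in unexposed = 348/692 = 0.50289.
RR = 0.87619 / 0.50289 = 1.74231
The risk among the exposed is 1.74 times that among the unexposed.

1.74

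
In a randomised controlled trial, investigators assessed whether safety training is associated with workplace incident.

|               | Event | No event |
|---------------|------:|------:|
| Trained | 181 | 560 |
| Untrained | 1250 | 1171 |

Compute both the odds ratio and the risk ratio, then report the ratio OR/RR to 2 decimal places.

Cells: a = 181, b = 560, c = 1250, d = 1171.
OR = (181·1171)/(560·1250) = 211951/700000 = 0.30279
Risk in exposed = 181/741 = 0.24426; risk in unexposed = 1250/2421 = 0.51632; RR = 0.47309
OR/RR = 0.30279 / 0.47309 = 0.64002
The outcome is not rare, so the OR lies further from 1 than the RR.

0.64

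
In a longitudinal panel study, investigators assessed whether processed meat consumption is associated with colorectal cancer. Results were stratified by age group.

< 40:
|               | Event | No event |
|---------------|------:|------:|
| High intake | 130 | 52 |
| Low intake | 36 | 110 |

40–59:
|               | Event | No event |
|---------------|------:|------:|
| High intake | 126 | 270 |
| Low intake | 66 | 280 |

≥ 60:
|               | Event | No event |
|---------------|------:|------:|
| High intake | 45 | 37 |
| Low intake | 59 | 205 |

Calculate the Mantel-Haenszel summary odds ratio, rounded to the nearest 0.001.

3.269

OR_MH = Σ(aᵢdᵢ/nᵢ) / Σ(bᵢcᵢ/nᵢ), where nᵢ is the stratum total.
Stratum 1 (< 40): n = 328; a·d/n = 130·110/328 = 43.5976; b·c/n = 52·36/328 = 5.7073
Stratum 2 (40–59): n = 742; a·d/n = 126·280/742 = 47.5472; b·c/n = 270·66/742 = 24.0162
Stratum 3 (≥ 60): n = 346; a·d/n = 45·205/346 = 26.6618; b·c/n = 37·59/346 = 6.3092
OR_MH = (43.5976 + 47.5472 + 26.6618) / (5.7073 + 24.0162 + 6.3092) = 117.8066 / 36.0327 = 3.26943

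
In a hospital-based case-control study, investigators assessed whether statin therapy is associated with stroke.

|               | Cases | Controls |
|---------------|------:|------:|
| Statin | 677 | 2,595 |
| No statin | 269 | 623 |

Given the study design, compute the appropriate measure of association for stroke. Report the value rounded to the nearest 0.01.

Cells: a = 677, b = 2595, c = 269, d = 623.
This is a hospital-based case-control study: participants were sampled on outcome status, so risks in the source population cannot be estimated directly — relative risk is not valid here. The odds ratio is the appropriate measure.
OR = (a·d)/(b·c) = (677 × 623) / (2595 × 269) = 421771 / 698055 = 0.60421

0.60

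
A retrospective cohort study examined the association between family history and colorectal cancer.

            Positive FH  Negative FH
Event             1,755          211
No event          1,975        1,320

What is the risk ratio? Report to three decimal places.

Reading the table with exposure as columns: a = 1755 (Positive FH, case), b = 1975 (Positive FH, non-case), c = 211 (Negative FH, case), d = 1320.
Risk in exposed = 1755/3730 = 0.47051; risk in unexposed = 211/1531 = 0.13782.
RR = 0.47051 / 0.13782 = 3.41398
The risk among the exposed is 3.41 times that among the unexposed.

3.414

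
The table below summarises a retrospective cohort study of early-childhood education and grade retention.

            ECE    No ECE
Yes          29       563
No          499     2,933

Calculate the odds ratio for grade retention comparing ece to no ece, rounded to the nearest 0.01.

Reading the table with exposure as columns: a = 29 (ECE, case), b = 499 (ECE, non-case), c = 563 (No ECE, case), d = 2933.
OR = (a·d)/(b·c) = (29 × 2933) / (499 × 563) = 85057 / 280937 = 0.30276
Exposure is associated with lower odds of grade retention (OR = 0.30 < 1).

0.30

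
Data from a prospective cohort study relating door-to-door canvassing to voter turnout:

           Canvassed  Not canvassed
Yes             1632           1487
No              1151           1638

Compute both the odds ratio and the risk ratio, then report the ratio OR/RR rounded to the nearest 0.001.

1.267

Reading the table with exposure as columns: a = 1632 (Canvassed, case), b = 1151 (Canvassed, non-case), c = 1487 (Not canvassed, case), d = 1638.
OR = (1632·1638)/(1151·1487) = 2673216/1711537 = 1.56188
Risk in exposed = 1632/2783 = 0.58642; risk in unexposed = 1487/3125 = 0.47584; RR = 1.23238
OR/RR = 1.56188 / 1.23238 = 1.26737
The outcome is not rare, so the OR lies further from 1 than the RR.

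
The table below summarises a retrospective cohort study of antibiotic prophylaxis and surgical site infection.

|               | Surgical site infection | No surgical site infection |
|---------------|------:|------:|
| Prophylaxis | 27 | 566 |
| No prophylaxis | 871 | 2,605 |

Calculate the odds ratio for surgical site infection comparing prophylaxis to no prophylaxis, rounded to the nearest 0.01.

Cells: a = 27, b = 566, c = 871, d = 2605.
OR = (a·d)/(b·c) = (27 × 2605) / (566 × 871) = 70335 / 492986 = 0.14267
Exposure is associated with lower odds of surgical site infection (OR = 0.14 < 1).

0.14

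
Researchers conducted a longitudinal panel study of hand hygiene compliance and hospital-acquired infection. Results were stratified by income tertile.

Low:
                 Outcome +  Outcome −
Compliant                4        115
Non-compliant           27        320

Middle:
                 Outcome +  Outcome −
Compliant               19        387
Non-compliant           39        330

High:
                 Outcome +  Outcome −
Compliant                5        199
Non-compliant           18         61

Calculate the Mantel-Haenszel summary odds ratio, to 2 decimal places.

0.31

OR_MH = Σ(aᵢdᵢ/nᵢ) / Σ(bᵢcᵢ/nᵢ), where nᵢ is the stratum total.
Stratum 1 (Low): n = 466; a·d/n = 4·320/466 = 2.7468; b·c/n = 115·27/466 = 6.6631
Stratum 2 (Middle): n = 775; a·d/n = 19·330/775 = 8.0903; b·c/n = 387·39/775 = 19.4748
Stratum 3 (High): n = 283; a·d/n = 5·61/283 = 1.0777; b·c/n = 199·18/283 = 12.6572
OR_MH = (2.7468 + 8.0903 + 1.0777) / (6.6631 + 19.4748 + 12.6572) = 11.9148 / 38.7952 = 0.30712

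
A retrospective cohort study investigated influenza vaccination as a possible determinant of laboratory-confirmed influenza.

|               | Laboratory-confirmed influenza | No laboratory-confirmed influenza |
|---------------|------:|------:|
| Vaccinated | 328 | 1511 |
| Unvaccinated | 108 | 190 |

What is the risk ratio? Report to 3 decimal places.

0.492

Cells: a = 328, b = 1511, c = 108, d = 190.
Risk in exposed = 328/1839 = 0.17836; risk in unexposed = 108/298 = 0.36242.
RR = 0.17836 / 0.36242 = 0.49214
The risk is 51% lower among the exposed than among the unexposed.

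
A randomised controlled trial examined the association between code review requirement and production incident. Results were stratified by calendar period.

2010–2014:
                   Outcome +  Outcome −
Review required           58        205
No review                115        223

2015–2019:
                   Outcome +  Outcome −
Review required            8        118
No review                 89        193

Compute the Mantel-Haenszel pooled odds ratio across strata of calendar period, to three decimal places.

OR_MH = Σ(aᵢdᵢ/nᵢ) / Σ(bᵢcᵢ/nᵢ), where nᵢ is the stratum total.
Stratum 1 (2010–2014): n = 601; a·d/n = 58·223/601 = 21.5208; b·c/n = 205·115/601 = 39.2263
Stratum 2 (2015–2019): n = 408; a·d/n = 8·193/408 = 3.7843; b·c/n = 118·89/408 = 25.7402
OR_MH = (21.5208 + 3.7843) / (39.2263 + 25.7402) = 25.3051 / 64.9665 = 0.38951

0.390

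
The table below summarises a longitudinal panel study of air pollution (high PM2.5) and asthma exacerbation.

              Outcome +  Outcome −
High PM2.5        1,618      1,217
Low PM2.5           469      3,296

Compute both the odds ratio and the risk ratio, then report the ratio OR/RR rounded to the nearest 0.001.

Cells: a = 1618, b = 1217, c = 469, d = 3296.
OR = (1618·3296)/(1217·469) = 5332928/570773 = 9.34334
Risk in exposed = 1618/2835 = 0.57072; risk in unexposed = 469/3765 = 0.12457; RR = 4.58160
OR/RR = 9.34334 / 4.58160 = 2.03932
The outcome is not rare, so the OR lies further from 1 than the RR.

2.039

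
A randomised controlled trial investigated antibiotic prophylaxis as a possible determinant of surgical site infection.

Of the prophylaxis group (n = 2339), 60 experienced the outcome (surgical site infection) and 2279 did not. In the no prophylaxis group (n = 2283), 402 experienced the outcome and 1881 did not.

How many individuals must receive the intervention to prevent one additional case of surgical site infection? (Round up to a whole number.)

7

Risk in treated group = 60/2339 = 0.02565; risk in control = 402/2283 = 0.17608.
Absolute risk reduction = 0.17608 − 0.02565 = 0.15043
NNT = 1 / ARR = 1 / 0.15043 = 6.648 → round up → 7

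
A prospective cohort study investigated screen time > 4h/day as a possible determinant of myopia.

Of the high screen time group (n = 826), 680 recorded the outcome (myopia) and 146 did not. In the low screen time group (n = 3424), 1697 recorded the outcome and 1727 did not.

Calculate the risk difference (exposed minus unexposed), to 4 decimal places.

From the description: a = 680, b = 146, c = 1697, d = 1727.
Risk in exposed = 680/826 = 0.823245; risk in unexposed = 1697/3424 = 0.495619.
Risk difference = 0.823245 − 0.495619 = 0.327625

0.3276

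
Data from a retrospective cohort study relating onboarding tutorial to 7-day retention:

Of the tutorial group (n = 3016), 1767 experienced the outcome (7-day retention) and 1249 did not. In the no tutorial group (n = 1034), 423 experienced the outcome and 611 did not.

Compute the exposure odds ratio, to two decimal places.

From the description: a = 1767, b = 1249, c = 423, d = 611.
OR = (a·d)/(b·c) = (1767 × 611) / (1249 × 423) = 1079637 / 528327 = 2.04350
The odds of 7-day retention are about 2.04 times as high in the tutorial group.

2.04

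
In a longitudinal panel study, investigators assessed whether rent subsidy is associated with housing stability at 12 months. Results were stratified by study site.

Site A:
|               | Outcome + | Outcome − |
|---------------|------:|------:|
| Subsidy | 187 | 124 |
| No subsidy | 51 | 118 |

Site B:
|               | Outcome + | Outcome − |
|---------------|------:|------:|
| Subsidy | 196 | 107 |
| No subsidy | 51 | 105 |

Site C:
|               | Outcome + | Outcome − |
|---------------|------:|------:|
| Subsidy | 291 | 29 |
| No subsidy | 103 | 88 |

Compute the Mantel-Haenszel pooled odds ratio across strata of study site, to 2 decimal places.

4.56

OR_MH = Σ(aᵢdᵢ/nᵢ) / Σ(bᵢcᵢ/nᵢ), where nᵢ is the stratum total.
Stratum 1 (Site A): n = 480; a·d/n = 187·118/480 = 45.9708; b·c/n = 124·51/480 = 13.1750
Stratum 2 (Site B): n = 459; a·d/n = 196·105/459 = 44.8366; b·c/n = 107·51/459 = 11.8889
Stratum 3 (Site C): n = 511; a·d/n = 291·88/511 = 50.1135; b·c/n = 29·103/511 = 5.8454
OR_MH = (45.9708 + 44.8366 + 50.1135) / (13.1750 + 11.8889 + 5.8454) = 140.9209 / 30.9093 = 4.55918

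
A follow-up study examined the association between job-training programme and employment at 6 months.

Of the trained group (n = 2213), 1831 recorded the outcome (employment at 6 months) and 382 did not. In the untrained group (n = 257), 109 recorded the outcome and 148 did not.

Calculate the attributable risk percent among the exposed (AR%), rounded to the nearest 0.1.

48.7

From the description: a = 1831, b = 382, c = 109, d = 148.
Risk in exposed = 1831/2213 = 0.82738; risk in unexposed = 109/257 = 0.42412.
RR = 0.82738/0.42412 = 1.95080
AR% = (RR − 1)/RR × 100 = (1.95080 − 1)/1.95080 × 100 = 48.7391%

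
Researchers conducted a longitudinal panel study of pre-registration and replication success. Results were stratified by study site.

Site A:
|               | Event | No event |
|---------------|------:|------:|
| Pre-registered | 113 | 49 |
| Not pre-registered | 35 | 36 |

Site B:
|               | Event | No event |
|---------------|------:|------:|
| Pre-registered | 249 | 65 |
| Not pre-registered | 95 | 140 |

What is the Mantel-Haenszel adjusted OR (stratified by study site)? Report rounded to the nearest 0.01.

OR_MH = Σ(aᵢdᵢ/nᵢ) / Σ(bᵢcᵢ/nᵢ), where nᵢ is the stratum total.
Stratum 1 (Site A): n = 233; a·d/n = 113·36/233 = 17.4592; b·c/n = 49·35/233 = 7.3605
Stratum 2 (Site B): n = 549; a·d/n = 249·140/549 = 63.4973; b·c/n = 65·95/549 = 11.2477
OR_MH = (17.4592 + 63.4973) / (7.3605 + 11.2477) = 80.9565 / 18.6082 = 4.35057

4.35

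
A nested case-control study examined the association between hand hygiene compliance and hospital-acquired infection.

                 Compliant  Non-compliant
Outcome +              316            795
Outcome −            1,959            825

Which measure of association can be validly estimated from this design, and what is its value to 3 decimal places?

Reading the table with exposure as columns: a = 316 (Compliant, case), b = 1959 (Compliant, non-case), c = 795 (Non-compliant, case), d = 825.
This is a nested case-control study: participants were sampled on outcome status, so risks in the source population cannot be estimated directly — relative risk is not valid here. The odds ratio is the appropriate measure.
OR = (a·d)/(b·c) = (316 × 825) / (1959 × 795) = 260700 / 1557405 = 0.16739

0.167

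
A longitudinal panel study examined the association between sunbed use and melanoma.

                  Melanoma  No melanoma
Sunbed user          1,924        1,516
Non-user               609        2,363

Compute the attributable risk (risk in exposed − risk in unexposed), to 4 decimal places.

0.3544

Cells: a = 1924, b = 1516, c = 609, d = 2363.
Risk in exposed = 1924/3440 = 0.559302; risk in unexposed = 609/2972 = 0.204913.
Risk difference = 0.559302 − 0.204913 = 0.354390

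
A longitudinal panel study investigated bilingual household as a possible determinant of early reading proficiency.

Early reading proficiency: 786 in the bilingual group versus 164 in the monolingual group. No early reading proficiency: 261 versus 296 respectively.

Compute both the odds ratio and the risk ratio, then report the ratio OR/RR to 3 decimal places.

2.581

From the description: a = 786, b = 261, c = 164, d = 296.
OR = (786·296)/(261·164) = 232656/42804 = 5.43538
Risk in exposed = 786/1047 = 0.75072; risk in unexposed = 164/460 = 0.35652; RR = 2.10567
OR/RR = 5.43538 / 2.10567 = 2.58131
The outcome is not rare, so the OR lies further from 1 than the RR.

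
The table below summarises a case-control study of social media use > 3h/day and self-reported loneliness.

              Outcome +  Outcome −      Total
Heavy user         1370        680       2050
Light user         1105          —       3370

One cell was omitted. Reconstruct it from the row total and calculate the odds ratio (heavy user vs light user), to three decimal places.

4.130

The missing cell is in the unexposed row: 3370 − 1105 = 2265.
So a = 1370, b = 680, c = 1105, d = 2265.
OR = (a·d)/(b·c) = (1370 × 2265) / (680 × 1105) = 3103050 / 751400 = 4.12969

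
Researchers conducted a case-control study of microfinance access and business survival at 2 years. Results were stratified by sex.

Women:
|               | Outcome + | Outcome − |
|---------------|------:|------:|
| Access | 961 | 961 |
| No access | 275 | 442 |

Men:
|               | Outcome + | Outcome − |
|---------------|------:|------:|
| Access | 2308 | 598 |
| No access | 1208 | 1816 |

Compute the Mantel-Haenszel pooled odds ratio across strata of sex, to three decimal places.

OR_MH = Σ(aᵢdᵢ/nᵢ) / Σ(bᵢcᵢ/nᵢ), where nᵢ is the stratum total.
Stratum 1 (Women): n = 2639; a·d/n = 961·442/2639 = 160.9557; b·c/n = 961·275/2639 = 100.1421
Stratum 2 (Men): n = 5930; a·d/n = 2308·1816/5930 = 706.8007; b·c/n = 598·1208/5930 = 121.8185
OR_MH = (160.9557 + 706.8007) / (100.1421 + 121.8185) = 867.7563 / 221.9606 = 3.90951

3.910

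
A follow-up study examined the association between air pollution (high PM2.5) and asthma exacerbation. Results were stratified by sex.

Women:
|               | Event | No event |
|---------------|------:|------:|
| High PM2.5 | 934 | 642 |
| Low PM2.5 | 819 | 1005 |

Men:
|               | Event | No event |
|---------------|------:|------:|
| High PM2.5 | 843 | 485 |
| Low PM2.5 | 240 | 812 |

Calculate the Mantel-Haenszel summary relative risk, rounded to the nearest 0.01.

1.70

RR_MH = Σ(aᵢ·n₀ᵢ/nᵢ) / Σ(cᵢ·n₁ᵢ/nᵢ), with n₁ᵢ = aᵢ+bᵢ (exposed), n₀ᵢ = cᵢ+dᵢ (unexposed), nᵢ = n₁ᵢ+n₀ᵢ.
Stratum 1 (Women): n₁ = 1576, n₀ = 1824, n = 3400; a·n₀/n = 934·1824/3400 = 501.0635; c·n₁/n = 819·1576/3400 = 379.6306
Stratum 2 (Men): n₁ = 1328, n₀ = 1052, n = 2380; a·n₀/n = 843·1052/2380 = 372.6202; c·n₁/n = 240·1328/2380 = 133.9160
RR_MH = (501.0635 + 372.6202) / (379.6306 + 133.9160) = 873.6837 / 513.5466 = 1.70127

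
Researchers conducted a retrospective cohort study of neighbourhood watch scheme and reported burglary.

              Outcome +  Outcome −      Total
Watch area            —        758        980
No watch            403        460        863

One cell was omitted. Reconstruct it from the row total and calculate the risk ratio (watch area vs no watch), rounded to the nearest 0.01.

The missing cell is in the exposed row: 980 − 758 = 222.
So a = 222, b = 758, c = 403, d = 460.
RR = [a/(a+b)] / [c/(c+d)] = (222/980) / (403/863) = 0.22653/0.46698 = 0.48510

0.49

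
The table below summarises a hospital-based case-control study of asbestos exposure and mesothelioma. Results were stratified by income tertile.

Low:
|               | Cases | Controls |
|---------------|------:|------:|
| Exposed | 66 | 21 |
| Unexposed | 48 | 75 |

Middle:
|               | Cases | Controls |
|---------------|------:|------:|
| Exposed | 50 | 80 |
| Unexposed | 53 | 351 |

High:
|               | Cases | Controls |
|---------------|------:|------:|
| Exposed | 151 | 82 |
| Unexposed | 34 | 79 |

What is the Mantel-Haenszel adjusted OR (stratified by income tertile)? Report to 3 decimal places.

OR_MH = Σ(aᵢdᵢ/nᵢ) / Σ(bᵢcᵢ/nᵢ), where nᵢ is the stratum total.
Stratum 1 (Low): n = 210; a·d/n = 66·75/210 = 23.5714; b·c/n = 21·48/210 = 4.8000
Stratum 2 (Middle): n = 534; a·d/n = 50·351/534 = 32.8652; b·c/n = 80·53/534 = 7.9401
Stratum 3 (High): n = 346; a·d/n = 151·79/346 = 34.4769; b·c/n = 82·34/346 = 8.0578
OR_MH = (23.5714 + 32.8652 + 34.4769) / (4.8000 + 7.9401 + 8.0578) = 90.9135 / 20.7979 = 4.37129

4.371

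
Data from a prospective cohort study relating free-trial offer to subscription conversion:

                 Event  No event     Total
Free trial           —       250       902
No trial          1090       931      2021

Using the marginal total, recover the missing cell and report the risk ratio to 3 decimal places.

The missing cell is in the exposed row: 902 − 250 = 652.
So a = 652, b = 250, c = 1090, d = 931.
RR = [a/(a+b)] / [c/(c+d)] = (652/902) / (1090/2021) = 0.72284/0.53934 = 1.34023

1.340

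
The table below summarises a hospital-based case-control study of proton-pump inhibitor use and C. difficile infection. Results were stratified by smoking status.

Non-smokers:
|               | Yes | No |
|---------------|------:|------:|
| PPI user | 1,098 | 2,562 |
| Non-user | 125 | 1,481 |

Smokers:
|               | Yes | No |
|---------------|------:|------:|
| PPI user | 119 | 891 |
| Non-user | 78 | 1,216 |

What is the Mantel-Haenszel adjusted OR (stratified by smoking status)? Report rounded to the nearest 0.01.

OR_MH = Σ(aᵢdᵢ/nᵢ) / Σ(bᵢcᵢ/nᵢ), where nᵢ is the stratum total.
Stratum 1 (Non-smokers): n = 5266; a·d/n = 1098·1481/5266 = 308.7995; b·c/n = 2562·125/5266 = 60.8147
Stratum 2 (Smokers): n = 2304; a·d/n = 119·1216/2304 = 62.8056; b·c/n = 891·78/2304 = 30.1641
OR_MH = (308.7995 + 62.8056) / (60.8147 + 30.1641) = 371.6050 / 90.9787 = 4.08453

4.08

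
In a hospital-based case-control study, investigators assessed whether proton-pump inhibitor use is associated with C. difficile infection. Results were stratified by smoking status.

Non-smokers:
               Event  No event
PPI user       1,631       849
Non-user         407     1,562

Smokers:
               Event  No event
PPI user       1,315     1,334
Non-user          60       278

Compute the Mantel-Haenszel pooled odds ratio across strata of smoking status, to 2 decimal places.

OR_MH = Σ(aᵢdᵢ/nᵢ) / Σ(bᵢcᵢ/nᵢ), where nᵢ is the stratum total.
Stratum 1 (Non-smokers): n = 4449; a·d/n = 1631·1562/4449 = 572.6280; b·c/n = 849·407/4449 = 77.6676
Stratum 2 (Smokers): n = 2987; a·d/n = 1315·278/2987 = 122.3870; b·c/n = 1334·60/2987 = 26.7961
OR_MH = (572.6280 + 122.3870) / (77.6676 + 26.7961) = 695.0150 / 104.4637 = 6.65317

6.65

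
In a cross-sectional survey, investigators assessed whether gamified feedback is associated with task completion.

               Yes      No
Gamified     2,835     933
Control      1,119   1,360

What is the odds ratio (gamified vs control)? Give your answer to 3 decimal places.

3.693

Cells: a = 2835, b = 933, c = 1119, d = 1360.
OR = (a·d)/(b·c) = (2835 × 1360) / (933 × 1119) = 3855600 / 1044027 = 3.69301
The odds of task completion are about 3.69 times as high in the gamified group.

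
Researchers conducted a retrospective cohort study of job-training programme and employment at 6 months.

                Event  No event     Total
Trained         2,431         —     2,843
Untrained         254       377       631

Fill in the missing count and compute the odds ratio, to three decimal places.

8.758

The missing cell is in the exposed row: 2843 − 2431 = 412.
So a = 2431, b = 412, c = 254, d = 377.
OR = (a·d)/(b·c) = (2431 × 377) / (412 × 254) = 916487 / 104648 = 8.75781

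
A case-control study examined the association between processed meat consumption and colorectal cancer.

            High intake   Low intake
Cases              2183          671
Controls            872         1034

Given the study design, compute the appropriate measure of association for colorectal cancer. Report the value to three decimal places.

Reading the table with exposure as columns: a = 2183 (High intake, case), b = 872 (High intake, non-case), c = 671 (Low intake, case), d = 1034.
This is a case-control study: participants were sampled on outcome status, so risks in the source population cannot be estimated directly — relative risk is not valid here. The odds ratio is the appropriate measure.
OR = (a·d)/(b·c) = (2183 × 1034) / (872 × 671) = 2257222 / 585112 = 3.85776

3.858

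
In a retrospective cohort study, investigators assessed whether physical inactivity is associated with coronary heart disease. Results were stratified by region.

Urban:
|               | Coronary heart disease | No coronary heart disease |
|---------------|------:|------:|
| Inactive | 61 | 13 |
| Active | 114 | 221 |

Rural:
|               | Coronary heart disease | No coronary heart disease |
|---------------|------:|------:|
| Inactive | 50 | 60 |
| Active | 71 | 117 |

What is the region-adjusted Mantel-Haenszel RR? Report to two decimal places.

RR_MH = Σ(aᵢ·n₀ᵢ/nᵢ) / Σ(cᵢ·n₁ᵢ/nᵢ), with n₁ᵢ = aᵢ+bᵢ (exposed), n₀ᵢ = cᵢ+dᵢ (unexposed), nᵢ = n₁ᵢ+n₀ᵢ.
Stratum 1 (Urban): n₁ = 74, n₀ = 335, n = 409; a·n₀/n = 61·335/409 = 49.9633; c·n₁/n = 114·74/409 = 20.6259
Stratum 2 (Rural): n₁ = 110, n₀ = 188, n = 298; a·n₀/n = 50·188/298 = 31.5436; c·n₁/n = 71·110/298 = 26.2081
RR_MH = (49.9633 + 31.5436) / (20.6259 + 26.2081) = 81.5069 / 46.8340 = 1.74034

1.74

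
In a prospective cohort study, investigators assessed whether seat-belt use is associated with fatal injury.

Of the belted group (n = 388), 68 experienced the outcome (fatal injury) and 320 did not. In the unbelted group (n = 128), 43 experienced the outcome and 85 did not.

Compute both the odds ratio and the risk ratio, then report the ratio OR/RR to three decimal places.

From the description: a = 68, b = 320, c = 43, d = 85.
OR = (68·85)/(320·43) = 5780/13760 = 0.42006
Risk in exposed = 68/388 = 0.17526; risk in unexposed = 43/128 = 0.33594; RR = 0.52170
OR/RR = 0.42006 / 0.52170 = 0.80518
The outcome is not rare, so the OR lies further from 1 than the RR.

0.805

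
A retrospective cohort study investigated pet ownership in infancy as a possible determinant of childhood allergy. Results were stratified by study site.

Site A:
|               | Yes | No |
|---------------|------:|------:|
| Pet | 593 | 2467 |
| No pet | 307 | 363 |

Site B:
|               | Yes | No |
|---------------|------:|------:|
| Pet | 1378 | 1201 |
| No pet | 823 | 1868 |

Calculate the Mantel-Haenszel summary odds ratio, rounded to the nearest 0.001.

OR_MH = Σ(aᵢdᵢ/nᵢ) / Σ(bᵢcᵢ/nᵢ), where nᵢ is the stratum total.
Stratum 1 (Site A): n = 3730; a·d/n = 593·363/3730 = 57.7102; b·c/n = 2467·307/3730 = 203.0480
Stratum 2 (Site B): n = 5270; a·d/n = 1378·1868/5270 = 488.4448; b·c/n = 1201·823/5270 = 187.5565
OR_MH = (57.7102 + 488.4448) / (203.0480 + 187.5565) = 546.1550 / 390.6045 = 1.39823

1.398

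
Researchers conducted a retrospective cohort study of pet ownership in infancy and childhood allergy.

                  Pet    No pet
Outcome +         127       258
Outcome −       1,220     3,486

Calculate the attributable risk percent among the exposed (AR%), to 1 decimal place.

26.9

Reading the table with exposure as columns: a = 127 (Pet, case), b = 1220 (Pet, non-case), c = 258 (No pet, case), d = 3486.
Risk in exposed = 127/1347 = 0.09428; risk in unexposed = 258/3744 = 0.06891.
RR = 0.09428/0.06891 = 1.36821
AR% = (RR − 1)/RR × 100 = (1.36821 − 1)/1.36821 × 100 = 26.9117%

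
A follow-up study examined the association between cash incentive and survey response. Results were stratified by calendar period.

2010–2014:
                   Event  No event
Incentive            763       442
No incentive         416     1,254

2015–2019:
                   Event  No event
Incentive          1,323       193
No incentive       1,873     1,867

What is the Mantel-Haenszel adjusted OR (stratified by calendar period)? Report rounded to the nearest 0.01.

6.05

OR_MH = Σ(aᵢdᵢ/nᵢ) / Σ(bᵢcᵢ/nᵢ), where nᵢ is the stratum total.
Stratum 1 (2010–2014): n = 2875; a·d/n = 763·1254/2875 = 332.8007; b·c/n = 442·416/2875 = 63.9555
Stratum 2 (2015–2019): n = 5256; a·d/n = 1323·1867/5256 = 469.9469; b·c/n = 193·1873/5256 = 68.7764
OR_MH = (332.8007 + 469.9469) / (63.9555 + 68.7764) = 802.7476 / 132.7319 = 6.04789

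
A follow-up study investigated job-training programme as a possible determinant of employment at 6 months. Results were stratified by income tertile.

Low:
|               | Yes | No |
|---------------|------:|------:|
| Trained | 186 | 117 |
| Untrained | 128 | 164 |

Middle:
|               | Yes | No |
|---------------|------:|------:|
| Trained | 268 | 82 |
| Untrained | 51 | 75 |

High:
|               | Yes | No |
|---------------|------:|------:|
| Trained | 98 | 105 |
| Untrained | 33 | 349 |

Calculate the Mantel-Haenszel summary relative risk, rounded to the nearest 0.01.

RR_MH = Σ(aᵢ·n₀ᵢ/nᵢ) / Σ(cᵢ·n₁ᵢ/nᵢ), with n₁ᵢ = aᵢ+bᵢ (exposed), n₀ᵢ = cᵢ+dᵢ (unexposed), nᵢ = n₁ᵢ+n₀ᵢ.
Stratum 1 (Low): n₁ = 303, n₀ = 292, n = 595; a·n₀/n = 186·292/595 = 91.2807; c·n₁/n = 128·303/595 = 65.1832
Stratum 2 (Middle): n₁ = 350, n₀ = 126, n = 476; a·n₀/n = 268·126/476 = 70.9412; c·n₁/n = 51·350/476 = 37.5000
Stratum 3 (High): n₁ = 203, n₀ = 382, n = 585; a·n₀/n = 98·382/585 = 63.9932; c·n₁/n = 33·203/585 = 11.4513
RR_MH = (91.2807 + 70.9412 + 63.9932) / (65.1832 + 37.5000 + 11.4513) = 226.2150 / 114.1345 = 1.98200

1.98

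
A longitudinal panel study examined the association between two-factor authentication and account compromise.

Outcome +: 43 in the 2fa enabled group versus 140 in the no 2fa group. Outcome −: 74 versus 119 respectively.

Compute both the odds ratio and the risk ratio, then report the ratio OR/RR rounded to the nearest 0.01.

0.73

From the description: a = 43, b = 74, c = 140, d = 119.
OR = (43·119)/(74·140) = 5117/10360 = 0.49392
Risk in exposed = 43/117 = 0.36752; risk in unexposed = 140/259 = 0.54054; RR = 0.67991
OR/RR = 0.49392 / 0.67991 = 0.72644
The outcome is not rare, so the OR lies further from 1 than the RR.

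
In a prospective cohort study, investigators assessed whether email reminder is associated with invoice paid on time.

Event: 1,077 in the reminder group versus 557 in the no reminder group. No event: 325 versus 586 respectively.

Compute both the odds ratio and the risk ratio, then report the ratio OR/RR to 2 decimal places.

From the description: a = 1077, b = 325, c = 557, d = 586.
OR = (1077·586)/(325·557) = 631122/181025 = 3.48638
Risk in exposed = 1077/1402 = 0.76819; risk in unexposed = 557/1143 = 0.48731; RR = 1.57637
OR/RR = 3.48638 / 1.57637 = 2.21165
The outcome is not rare, so the OR lies further from 1 than the RR.

2.21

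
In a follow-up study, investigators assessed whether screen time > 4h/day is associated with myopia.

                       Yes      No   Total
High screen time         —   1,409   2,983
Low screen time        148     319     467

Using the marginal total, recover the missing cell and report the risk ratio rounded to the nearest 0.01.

1.66

The missing cell is in the exposed row: 2983 − 1409 = 1574.
So a = 1574, b = 1409, c = 148, d = 319.
RR = [a/(a+b)] / [c/(c+d)] = (1574/2983) / (148/467) = 0.52766/0.31692 = 1.66497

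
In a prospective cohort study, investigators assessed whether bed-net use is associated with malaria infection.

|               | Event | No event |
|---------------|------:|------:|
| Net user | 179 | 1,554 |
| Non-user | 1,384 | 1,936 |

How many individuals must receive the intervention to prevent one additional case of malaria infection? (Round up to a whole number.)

Risk in treated group = 179/1733 = 0.10329; risk in control = 1384/3320 = 0.41687.
Absolute risk reduction = 0.41687 − 0.10329 = 0.31358
NNT = 1 / ARR = 1 / 0.31358 = 3.189 → round up → 4

4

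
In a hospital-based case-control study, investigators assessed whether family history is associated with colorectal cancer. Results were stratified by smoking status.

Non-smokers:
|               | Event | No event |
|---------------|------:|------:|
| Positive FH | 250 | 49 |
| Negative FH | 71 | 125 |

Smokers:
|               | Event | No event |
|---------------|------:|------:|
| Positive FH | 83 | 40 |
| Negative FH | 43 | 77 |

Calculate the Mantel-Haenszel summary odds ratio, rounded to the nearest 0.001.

6.340

OR_MH = Σ(aᵢdᵢ/nᵢ) / Σ(bᵢcᵢ/nᵢ), where nᵢ is the stratum total.
Stratum 1 (Non-smokers): n = 495; a·d/n = 250·125/495 = 63.1313; b·c/n = 49·71/495 = 7.0283
Stratum 2 (Smokers): n = 243; a·d/n = 83·77/243 = 26.3004; b·c/n = 40·43/243 = 7.0782
OR_MH = (63.1313 + 26.3004) / (7.0283 + 7.0782) = 89.4317 / 14.1065 = 6.33977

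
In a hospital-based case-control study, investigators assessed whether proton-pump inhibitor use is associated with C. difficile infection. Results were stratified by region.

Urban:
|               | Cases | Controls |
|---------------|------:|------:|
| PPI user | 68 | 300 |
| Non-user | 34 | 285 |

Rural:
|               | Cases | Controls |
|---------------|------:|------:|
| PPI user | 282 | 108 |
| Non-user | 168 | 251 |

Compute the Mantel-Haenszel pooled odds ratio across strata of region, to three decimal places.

3.104

OR_MH = Σ(aᵢdᵢ/nᵢ) / Σ(bᵢcᵢ/nᵢ), where nᵢ is the stratum total.
Stratum 1 (Urban): n = 687; a·d/n = 68·285/687 = 28.2096; b·c/n = 300·34/687 = 14.8472
Stratum 2 (Rural): n = 809; a·d/n = 282·251/809 = 87.4932; b·c/n = 108·168/809 = 22.4277
OR_MH = (28.2096 + 87.4932) / (14.8472 + 22.4277) = 115.7028 / 37.2749 = 3.10404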